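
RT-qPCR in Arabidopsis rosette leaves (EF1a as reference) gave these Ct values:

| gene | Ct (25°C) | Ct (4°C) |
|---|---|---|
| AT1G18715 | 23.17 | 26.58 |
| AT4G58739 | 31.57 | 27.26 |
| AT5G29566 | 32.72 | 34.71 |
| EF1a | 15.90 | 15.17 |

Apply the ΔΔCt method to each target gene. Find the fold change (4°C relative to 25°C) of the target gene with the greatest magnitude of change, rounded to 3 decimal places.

AT1G18715: ΔΔCt = (26.58−15.17) − (23.17−15.90) = 11.41 − 7.27 = 4.14; fold change = 2^-4.14 = 0.057
AT4G58739: ΔΔCt = (27.26−15.17) − (31.57−15.90) = 12.09 − 15.67 = -3.58; fold change = 2^3.58 = 11.959
AT5G29566: ΔΔCt = (34.71−15.17) − (32.72−15.90) = 19.54 − 16.82 = 2.72; fold change = 2^-2.72 = 0.152
AT1G18715 has the largest |ΔΔCt| = 4.14.

0.057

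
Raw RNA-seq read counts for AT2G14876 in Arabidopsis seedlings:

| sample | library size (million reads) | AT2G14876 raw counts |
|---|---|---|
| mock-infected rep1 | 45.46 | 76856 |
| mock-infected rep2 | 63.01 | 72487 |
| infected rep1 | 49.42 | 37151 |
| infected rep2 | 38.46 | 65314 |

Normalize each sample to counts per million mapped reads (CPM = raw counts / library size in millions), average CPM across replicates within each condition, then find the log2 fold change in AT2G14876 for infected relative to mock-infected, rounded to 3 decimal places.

-0.214

CPM(mock-infected rep1) = 76856 / 45.46 = 1690.6291
CPM(mock-infected rep2) = 72487 / 63.01 = 1150.4047
CPM(infected rep1) = 37151 / 49.42 = 751.7402
CPM(infected rep2) = 65314 / 38.46 = 1698.2319
mean CPM(mock-infected) = 1420.5169; mean CPM(infected) = 1224.9861
Fold change = 1224.9861 / 1420.5169 = 0.86235
log2(0.86235) = -0.2137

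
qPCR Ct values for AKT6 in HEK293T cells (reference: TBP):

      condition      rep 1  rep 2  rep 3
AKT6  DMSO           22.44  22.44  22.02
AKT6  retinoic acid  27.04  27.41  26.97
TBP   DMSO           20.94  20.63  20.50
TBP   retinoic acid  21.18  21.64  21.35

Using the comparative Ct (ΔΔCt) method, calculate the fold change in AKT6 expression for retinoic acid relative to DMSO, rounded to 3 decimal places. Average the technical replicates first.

Mean Ct: AKT6 DMSO 22.300; AKT6 retinoic acid 27.140; TBP DMSO 20.690; TBP retinoic acid 21.390
ΔCt(DMSO) = 22.300 − 20.690 = 1.610
ΔCt(retinoic acid) = 27.140 − 21.390 = 5.750
ΔΔCt = 5.750 − 1.610 = 4.140
Fold change = 2^(−4.140) = 0.0567

0.057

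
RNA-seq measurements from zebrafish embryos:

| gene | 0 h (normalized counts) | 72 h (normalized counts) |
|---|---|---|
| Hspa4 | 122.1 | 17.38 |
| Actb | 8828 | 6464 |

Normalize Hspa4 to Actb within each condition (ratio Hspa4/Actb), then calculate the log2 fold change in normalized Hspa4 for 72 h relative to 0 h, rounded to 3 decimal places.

-2.363

Hspa4/Actb (0 h) = 122.1 / 8828 = 0.013831
Hspa4/Actb (72 h) = 17.38 / 6464 = 0.0026887
Fold change = 0.0026887 / 0.013831 = 0.1944
log2(0.1944) = -2.3629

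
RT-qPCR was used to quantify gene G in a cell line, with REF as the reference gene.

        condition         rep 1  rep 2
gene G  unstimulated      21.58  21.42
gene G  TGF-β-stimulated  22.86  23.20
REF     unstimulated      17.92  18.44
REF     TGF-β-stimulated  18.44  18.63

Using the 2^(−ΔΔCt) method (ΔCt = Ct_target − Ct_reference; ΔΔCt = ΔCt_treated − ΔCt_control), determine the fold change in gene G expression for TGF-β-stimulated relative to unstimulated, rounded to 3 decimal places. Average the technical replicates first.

0.443

Mean Ct: gene G unstimulated 21.500; gene G TGF-β-stimulated 23.030; REF unstimulated 18.180; REF TGF-β-stimulated 18.535
ΔCt(unstimulated) = 21.500 − 18.180 = 3.320
ΔCt(TGF-β-stimulated) = 23.030 − 18.535 = 4.495
ΔΔCt = 4.495 − 3.320 = 1.175
Fold change = 2^(−1.175) = 0.4429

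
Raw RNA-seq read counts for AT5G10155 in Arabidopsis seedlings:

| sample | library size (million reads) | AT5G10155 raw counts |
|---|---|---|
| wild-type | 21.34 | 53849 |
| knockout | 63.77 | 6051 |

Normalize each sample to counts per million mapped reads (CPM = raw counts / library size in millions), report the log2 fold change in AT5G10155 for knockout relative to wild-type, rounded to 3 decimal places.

-4.733

CPM(wild-type) = 53849 / 21.34 = 2523.3833
CPM(knockout) = 6051 / 63.77 = 94.8879
Fold change = 94.8879 / 2523.3833 = 0.03760
log2(0.03760) = -4.7330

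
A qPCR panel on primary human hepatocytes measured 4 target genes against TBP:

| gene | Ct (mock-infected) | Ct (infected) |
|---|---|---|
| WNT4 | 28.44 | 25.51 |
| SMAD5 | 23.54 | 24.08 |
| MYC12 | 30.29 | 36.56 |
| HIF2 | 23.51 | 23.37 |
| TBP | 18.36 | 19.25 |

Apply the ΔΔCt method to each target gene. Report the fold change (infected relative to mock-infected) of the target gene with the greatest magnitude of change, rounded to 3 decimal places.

0.024

WNT4: ΔΔCt = (25.51−19.25) − (28.44−18.36) = 6.26 − 10.08 = -3.82; fold change = 2^3.82 = 14.123
SMAD5: ΔΔCt = (24.08−19.25) − (23.54−18.36) = 4.83 − 5.18 = -0.35; fold change = 2^0.35 = 1.275
MYC12: ΔΔCt = (36.56−19.25) − (30.29−18.36) = 17.31 − 11.93 = 5.38; fold change = 2^-5.38 = 0.024
HIF2: ΔΔCt = (23.37−19.25) − (23.51−18.36) = 4.12 − 5.15 = -1.03; fold change = 2^1.03 = 2.042
MYC12 has the largest |ΔΔCt| = 5.38.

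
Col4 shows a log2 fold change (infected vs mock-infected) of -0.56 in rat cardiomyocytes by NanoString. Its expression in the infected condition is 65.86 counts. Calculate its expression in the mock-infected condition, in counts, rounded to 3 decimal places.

97.095

Fold change = 2^(-0.56) = 0.6783
mock-infected expression = 65.86 / 0.6783 = 97.095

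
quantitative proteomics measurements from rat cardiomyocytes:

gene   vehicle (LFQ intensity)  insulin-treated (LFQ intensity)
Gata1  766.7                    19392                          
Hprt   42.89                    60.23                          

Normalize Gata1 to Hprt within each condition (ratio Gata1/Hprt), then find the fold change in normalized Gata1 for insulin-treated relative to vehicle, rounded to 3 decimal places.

Gata1/Hprt (vehicle) = 766.7 / 42.89 = 17.876
Gata1/Hprt (insulin-treated) = 19392 / 60.23 = 321.97
Fold change = 321.97 / 17.876 = 18.0111

18.011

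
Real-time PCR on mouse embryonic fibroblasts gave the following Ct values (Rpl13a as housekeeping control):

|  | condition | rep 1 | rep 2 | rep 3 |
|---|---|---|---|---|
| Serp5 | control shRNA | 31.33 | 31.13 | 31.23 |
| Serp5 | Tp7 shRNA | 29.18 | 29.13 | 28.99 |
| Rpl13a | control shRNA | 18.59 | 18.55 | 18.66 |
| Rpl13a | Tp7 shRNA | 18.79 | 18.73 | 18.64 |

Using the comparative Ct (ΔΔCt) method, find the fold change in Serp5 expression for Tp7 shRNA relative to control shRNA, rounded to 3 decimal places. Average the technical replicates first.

4.757

Mean Ct: Serp5 control shRNA 31.230; Serp5 Tp7 shRNA 29.100; Rpl13a control shRNA 18.600; Rpl13a Tp7 shRNA 18.720
ΔCt(control shRNA) = 31.230 − 18.600 = 12.630
ΔCt(Tp7 shRNA) = 29.100 − 18.720 = 10.380
ΔΔCt = 10.380 − 12.630 = -2.250
Fold change = 2^(−(-2.250)) = 2^2.250 = 4.7568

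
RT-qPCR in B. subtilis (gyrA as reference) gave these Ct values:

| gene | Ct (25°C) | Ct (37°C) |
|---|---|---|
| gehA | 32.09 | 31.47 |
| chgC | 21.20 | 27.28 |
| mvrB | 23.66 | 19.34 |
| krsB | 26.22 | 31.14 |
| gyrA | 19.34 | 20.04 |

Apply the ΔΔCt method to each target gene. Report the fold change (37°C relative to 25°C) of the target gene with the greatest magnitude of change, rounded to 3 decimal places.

0.024

gehA: ΔΔCt = (31.47−20.04) − (32.09−19.34) = 11.43 − 12.75 = -1.32; fold change = 2^1.32 = 2.497
chgC: ΔΔCt = (27.28−20.04) − (21.20−19.34) = 7.24 − 1.86 = 5.38; fold change = 2^-5.38 = 0.024
mvrB: ΔΔCt = (19.34−20.04) − (23.66−19.34) = -0.70 − 4.32 = -5.02; fold change = 2^5.02 = 32.447
krsB: ΔΔCt = (31.14−20.04) − (26.22−19.34) = 11.10 − 6.88 = 4.22; fold change = 2^-4.22 = 0.054
chgC has the largest |ΔΔCt| = 5.38.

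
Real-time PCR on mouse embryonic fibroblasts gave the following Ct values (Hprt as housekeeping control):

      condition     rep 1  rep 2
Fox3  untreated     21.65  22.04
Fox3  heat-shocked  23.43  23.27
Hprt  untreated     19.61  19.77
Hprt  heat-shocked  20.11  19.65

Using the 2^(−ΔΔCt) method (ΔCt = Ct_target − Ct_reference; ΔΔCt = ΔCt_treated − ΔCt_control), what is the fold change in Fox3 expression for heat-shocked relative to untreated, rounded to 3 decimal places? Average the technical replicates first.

0.402

Mean Ct: Fox3 untreated 21.845; Fox3 heat-shocked 23.350; Hprt untreated 19.690; Hprt heat-shocked 19.880
ΔCt(untreated) = 21.845 − 19.690 = 2.155
ΔCt(heat-shocked) = 23.350 − 19.880 = 3.470
ΔΔCt = 3.470 − 2.155 = 1.315
Fold change = 2^(−1.315) = 0.4019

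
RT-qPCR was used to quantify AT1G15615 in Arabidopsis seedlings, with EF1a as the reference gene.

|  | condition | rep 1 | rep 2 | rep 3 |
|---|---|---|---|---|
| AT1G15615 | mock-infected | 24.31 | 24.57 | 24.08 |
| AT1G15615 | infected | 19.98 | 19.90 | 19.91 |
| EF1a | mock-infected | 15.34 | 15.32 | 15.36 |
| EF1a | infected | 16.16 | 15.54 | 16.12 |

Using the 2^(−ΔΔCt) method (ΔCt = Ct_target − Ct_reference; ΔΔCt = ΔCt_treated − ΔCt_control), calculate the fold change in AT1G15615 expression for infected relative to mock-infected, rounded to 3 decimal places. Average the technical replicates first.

31.779

Mean Ct: AT1G15615 mock-infected 24.320; AT1G15615 infected 19.930; EF1a mock-infected 15.340; EF1a infected 15.940
ΔCt(mock-infected) = 24.320 − 15.340 = 8.980
ΔCt(infected) = 19.930 − 15.940 = 3.990
ΔΔCt = 3.990 − 8.980 = -4.990
Fold change = 2^(−(-4.990)) = 2^4.990 = 31.7790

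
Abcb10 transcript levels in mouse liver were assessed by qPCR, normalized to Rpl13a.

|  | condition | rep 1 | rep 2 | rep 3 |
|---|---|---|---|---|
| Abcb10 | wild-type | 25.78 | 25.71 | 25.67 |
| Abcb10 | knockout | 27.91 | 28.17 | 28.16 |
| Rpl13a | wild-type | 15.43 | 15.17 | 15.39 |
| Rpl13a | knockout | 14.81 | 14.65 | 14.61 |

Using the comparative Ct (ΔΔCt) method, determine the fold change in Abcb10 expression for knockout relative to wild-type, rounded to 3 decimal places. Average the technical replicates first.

Mean Ct: Abcb10 wild-type 25.720; Abcb10 knockout 28.080; Rpl13a wild-type 15.330; Rpl13a knockout 14.690
ΔCt(wild-type) = 25.720 − 15.330 = 10.390
ΔCt(knockout) = 28.080 − 14.690 = 13.390
ΔΔCt = 13.390 − 10.390 = 3.000
Fold change = 2^(−3.000) = 0.1250

0.125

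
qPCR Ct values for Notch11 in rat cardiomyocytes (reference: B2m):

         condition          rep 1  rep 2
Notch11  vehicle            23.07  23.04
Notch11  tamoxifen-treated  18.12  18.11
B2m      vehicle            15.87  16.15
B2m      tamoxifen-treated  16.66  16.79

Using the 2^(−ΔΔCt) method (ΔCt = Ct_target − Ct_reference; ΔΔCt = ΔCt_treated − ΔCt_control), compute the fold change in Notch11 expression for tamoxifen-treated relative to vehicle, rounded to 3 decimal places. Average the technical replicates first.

50.388

Mean Ct: Notch11 vehicle 23.055; Notch11 tamoxifen-treated 18.115; B2m vehicle 16.010; B2m tamoxifen-treated 16.725
ΔCt(vehicle) = 23.055 − 16.010 = 7.045
ΔCt(tamoxifen-treated) = 18.115 − 16.725 = 1.390
ΔΔCt = 1.390 − 7.045 = -5.655
Fold change = 2^(−(-5.655)) = 2^5.655 = 50.3877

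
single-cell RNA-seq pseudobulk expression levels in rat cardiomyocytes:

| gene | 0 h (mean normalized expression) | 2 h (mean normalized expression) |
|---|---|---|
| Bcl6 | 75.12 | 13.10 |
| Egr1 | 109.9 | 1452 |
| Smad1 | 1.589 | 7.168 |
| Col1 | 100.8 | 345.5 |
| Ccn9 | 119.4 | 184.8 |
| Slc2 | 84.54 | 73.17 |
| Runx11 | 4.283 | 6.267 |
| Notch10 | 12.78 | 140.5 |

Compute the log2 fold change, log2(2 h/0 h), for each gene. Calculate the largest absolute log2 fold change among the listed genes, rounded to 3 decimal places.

log2(13.10/75.12) = -2.520  (Bcl6)
log2(1452/109.9) = 3.724  (Egr1)
log2(7.168/1.589) = 2.173  (Smad1)
log2(345.5/100.8) = 1.777  (Col1)
log2(184.8/119.4) = 0.630  (Ccn9)
log2(73.17/84.54) = -0.208  (Slc2)
log2(6.267/4.283) = 0.549  (Runx11)
log2(140.5/12.78) = 3.459  (Notch10)
The largest magnitude belongs to Egr1.

3.724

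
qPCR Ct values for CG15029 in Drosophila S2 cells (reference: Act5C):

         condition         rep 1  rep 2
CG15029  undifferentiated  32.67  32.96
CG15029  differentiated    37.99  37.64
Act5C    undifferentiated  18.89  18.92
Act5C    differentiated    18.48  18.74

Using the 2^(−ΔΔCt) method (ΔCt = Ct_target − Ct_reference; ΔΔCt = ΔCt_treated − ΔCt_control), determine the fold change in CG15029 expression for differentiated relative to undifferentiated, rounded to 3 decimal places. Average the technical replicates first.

Mean Ct: CG15029 undifferentiated 32.815; CG15029 differentiated 37.815; Act5C undifferentiated 18.905; Act5C differentiated 18.610
ΔCt(undifferentiated) = 32.815 − 18.905 = 13.910
ΔCt(differentiated) = 37.815 − 18.610 = 19.205
ΔΔCt = 19.205 − 13.910 = 5.295
Fold change = 2^(−5.295) = 0.0255

0.025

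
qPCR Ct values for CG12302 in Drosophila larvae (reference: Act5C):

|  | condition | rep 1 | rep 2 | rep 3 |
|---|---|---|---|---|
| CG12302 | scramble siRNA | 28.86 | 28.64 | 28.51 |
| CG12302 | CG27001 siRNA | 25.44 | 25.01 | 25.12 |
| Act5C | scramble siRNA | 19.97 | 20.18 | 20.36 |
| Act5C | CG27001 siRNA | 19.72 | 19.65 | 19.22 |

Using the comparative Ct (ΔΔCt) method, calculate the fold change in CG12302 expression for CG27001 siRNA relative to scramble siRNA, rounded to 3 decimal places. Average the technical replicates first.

7.160

Mean Ct: CG12302 scramble siRNA 28.670; CG12302 CG27001 siRNA 25.190; Act5C scramble siRNA 20.170; Act5C CG27001 siRNA 19.530
ΔCt(scramble siRNA) = 28.670 − 20.170 = 8.500
ΔCt(CG27001 siRNA) = 25.190 − 19.530 = 5.660
ΔΔCt = 5.660 − 8.500 = -2.840
Fold change = 2^(−(-2.840)) = 2^2.840 = 7.1602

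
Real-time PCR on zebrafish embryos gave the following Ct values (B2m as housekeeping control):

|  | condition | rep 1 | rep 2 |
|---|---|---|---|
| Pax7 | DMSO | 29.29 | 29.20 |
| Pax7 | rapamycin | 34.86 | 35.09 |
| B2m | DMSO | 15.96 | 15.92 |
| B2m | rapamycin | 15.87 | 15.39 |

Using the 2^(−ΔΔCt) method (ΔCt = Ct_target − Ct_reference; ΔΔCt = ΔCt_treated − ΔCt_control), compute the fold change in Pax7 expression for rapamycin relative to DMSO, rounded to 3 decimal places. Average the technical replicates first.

Mean Ct: Pax7 DMSO 29.245; Pax7 rapamycin 34.975; B2m DMSO 15.940; B2m rapamycin 15.630
ΔCt(DMSO) = 29.245 − 15.940 = 13.305
ΔCt(rapamycin) = 34.975 − 15.630 = 19.345
ΔΔCt = 19.345 − 13.305 = 6.040
Fold change = 2^(−6.040) = 0.0152

0.015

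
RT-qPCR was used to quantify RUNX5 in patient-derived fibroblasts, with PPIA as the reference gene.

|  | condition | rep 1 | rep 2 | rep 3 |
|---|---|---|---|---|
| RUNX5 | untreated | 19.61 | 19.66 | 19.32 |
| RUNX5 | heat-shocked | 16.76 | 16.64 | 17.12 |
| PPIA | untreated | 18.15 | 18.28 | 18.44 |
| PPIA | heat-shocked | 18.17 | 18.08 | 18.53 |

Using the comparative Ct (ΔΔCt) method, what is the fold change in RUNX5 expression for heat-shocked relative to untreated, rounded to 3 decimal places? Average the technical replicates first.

6.320

Mean Ct: RUNX5 untreated 19.530; RUNX5 heat-shocked 16.840; PPIA untreated 18.290; PPIA heat-shocked 18.260
ΔCt(untreated) = 19.530 − 18.290 = 1.240
ΔCt(heat-shocked) = 16.840 − 18.260 = -1.420
ΔΔCt = -1.420 − 1.240 = -2.660
Fold change = 2^(−(-2.660)) = 2^2.660 = 6.3203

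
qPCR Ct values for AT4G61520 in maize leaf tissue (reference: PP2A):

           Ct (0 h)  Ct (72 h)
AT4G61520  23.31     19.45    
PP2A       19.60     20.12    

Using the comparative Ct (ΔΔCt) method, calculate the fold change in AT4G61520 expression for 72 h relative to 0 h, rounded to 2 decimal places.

20.82

ΔCt(0 h) = 23.310 − 19.600 = 3.710
ΔCt(72 h) = 19.450 − 20.120 = -0.670
ΔΔCt = -0.670 − 3.710 = -4.380
Fold change = 2^(−(-4.380)) = 2^4.380 = 20.821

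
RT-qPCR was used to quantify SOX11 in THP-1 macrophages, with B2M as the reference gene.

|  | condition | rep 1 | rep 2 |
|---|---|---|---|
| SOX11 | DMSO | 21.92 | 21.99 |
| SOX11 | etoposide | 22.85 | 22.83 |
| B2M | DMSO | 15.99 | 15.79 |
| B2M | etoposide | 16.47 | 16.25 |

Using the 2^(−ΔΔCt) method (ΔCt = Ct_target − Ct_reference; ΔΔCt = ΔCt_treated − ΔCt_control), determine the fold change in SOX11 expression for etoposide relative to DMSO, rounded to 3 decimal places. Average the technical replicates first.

Mean Ct: SOX11 DMSO 21.955; SOX11 etoposide 22.840; B2M DMSO 15.890; B2M etoposide 16.360
ΔCt(DMSO) = 21.955 − 15.890 = 6.065
ΔCt(etoposide) = 22.840 − 16.360 = 6.480
ΔΔCt = 6.480 − 6.065 = 0.415
Fold change = 2^(−0.415) = 0.7500

0.750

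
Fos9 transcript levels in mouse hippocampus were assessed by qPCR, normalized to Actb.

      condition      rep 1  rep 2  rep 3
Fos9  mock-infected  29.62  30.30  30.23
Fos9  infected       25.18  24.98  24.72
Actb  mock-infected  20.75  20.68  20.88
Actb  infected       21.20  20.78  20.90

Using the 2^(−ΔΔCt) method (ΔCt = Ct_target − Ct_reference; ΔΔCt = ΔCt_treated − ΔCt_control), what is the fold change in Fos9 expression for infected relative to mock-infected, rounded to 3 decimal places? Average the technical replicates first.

Mean Ct: Fos9 mock-infected 30.050; Fos9 infected 24.960; Actb mock-infected 20.770; Actb infected 20.960
ΔCt(mock-infected) = 30.050 − 20.770 = 9.280
ΔCt(infected) = 24.960 − 20.960 = 4.000
ΔΔCt = 4.000 − 9.280 = -5.280
Fold change = 2^(−(-5.280)) = 2^5.280 = 38.8542

38.854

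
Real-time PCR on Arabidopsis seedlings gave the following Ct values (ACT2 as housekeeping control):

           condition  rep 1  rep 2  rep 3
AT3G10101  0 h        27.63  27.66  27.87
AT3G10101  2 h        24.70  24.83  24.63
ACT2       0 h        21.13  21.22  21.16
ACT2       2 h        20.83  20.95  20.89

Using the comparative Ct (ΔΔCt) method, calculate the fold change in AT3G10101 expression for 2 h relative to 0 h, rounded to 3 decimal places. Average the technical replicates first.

Mean Ct: AT3G10101 0 h 27.720; AT3G10101 2 h 24.720; ACT2 0 h 21.170; ACT2 2 h 20.890
ΔCt(0 h) = 27.720 − 21.170 = 6.550
ΔCt(2 h) = 24.720 − 20.890 = 3.830
ΔΔCt = 3.830 − 6.550 = -2.720
Fold change = 2^(−(-2.720)) = 2^2.720 = 6.5887

6.589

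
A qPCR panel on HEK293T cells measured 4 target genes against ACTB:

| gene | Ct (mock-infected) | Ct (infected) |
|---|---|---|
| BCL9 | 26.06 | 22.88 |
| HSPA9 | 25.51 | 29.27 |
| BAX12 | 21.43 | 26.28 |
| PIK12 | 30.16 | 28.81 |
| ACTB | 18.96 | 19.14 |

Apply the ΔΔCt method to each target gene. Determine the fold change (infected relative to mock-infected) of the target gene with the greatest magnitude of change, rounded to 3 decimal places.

BCL9: ΔΔCt = (22.88−19.14) − (26.06−18.96) = 3.74 − 7.10 = -3.36; fold change = 2^3.36 = 10.267
HSPA9: ΔΔCt = (29.27−19.14) − (25.51−18.96) = 10.13 − 6.55 = 3.58; fold change = 2^-3.58 = 0.084
BAX12: ΔΔCt = (26.28−19.14) − (21.43−18.96) = 7.14 − 2.47 = 4.67; fold change = 2^-4.67 = 0.039
PIK12: ΔΔCt = (28.81−19.14) − (30.16−18.96) = 9.67 − 11.20 = -1.53; fold change = 2^1.53 = 2.888
BAX12 has the largest |ΔΔCt| = 4.67.

0.039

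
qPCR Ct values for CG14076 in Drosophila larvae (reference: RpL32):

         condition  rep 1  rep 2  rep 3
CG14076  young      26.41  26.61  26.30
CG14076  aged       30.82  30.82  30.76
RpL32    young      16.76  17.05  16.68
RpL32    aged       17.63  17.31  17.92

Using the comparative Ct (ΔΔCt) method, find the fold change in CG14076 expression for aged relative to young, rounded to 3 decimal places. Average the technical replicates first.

Mean Ct: CG14076 young 26.440; CG14076 aged 30.800; RpL32 young 16.830; RpL32 aged 17.620
ΔCt(young) = 26.440 − 16.830 = 9.610
ΔCt(aged) = 30.800 − 17.620 = 13.180
ΔΔCt = 13.180 − 9.610 = 3.570
Fold change = 2^(−3.570) = 0.0842

0.084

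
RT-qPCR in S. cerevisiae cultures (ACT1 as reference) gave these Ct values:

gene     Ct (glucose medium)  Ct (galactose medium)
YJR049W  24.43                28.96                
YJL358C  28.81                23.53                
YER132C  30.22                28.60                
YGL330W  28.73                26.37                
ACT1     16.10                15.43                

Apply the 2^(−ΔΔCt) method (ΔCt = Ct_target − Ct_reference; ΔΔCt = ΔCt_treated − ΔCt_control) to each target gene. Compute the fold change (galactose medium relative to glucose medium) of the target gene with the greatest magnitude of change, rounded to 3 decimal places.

0.027

YJR049W: ΔΔCt = (28.96−15.43) − (24.43−16.10) = 13.53 − 8.33 = 5.20; fold change = 2^-5.20 = 0.027
YJL358C: ΔΔCt = (23.53−15.43) − (28.81−16.10) = 8.10 − 12.71 = -4.61; fold change = 2^4.61 = 24.420
YER132C: ΔΔCt = (28.60−15.43) − (30.22−16.10) = 13.17 − 14.12 = -0.95; fold change = 2^0.95 = 1.932
YGL330W: ΔΔCt = (26.37−15.43) − (28.73−16.10) = 10.94 − 12.63 = -1.69; fold change = 2^1.69 = 3.227
YJR049W has the largest |ΔΔCt| = 5.20.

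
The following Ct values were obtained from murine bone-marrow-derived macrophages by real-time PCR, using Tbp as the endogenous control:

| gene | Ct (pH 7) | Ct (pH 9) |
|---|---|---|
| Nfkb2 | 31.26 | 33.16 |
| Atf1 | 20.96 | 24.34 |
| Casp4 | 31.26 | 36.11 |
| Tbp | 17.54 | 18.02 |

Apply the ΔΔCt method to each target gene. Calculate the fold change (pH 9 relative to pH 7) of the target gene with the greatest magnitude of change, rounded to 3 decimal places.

0.048

Nfkb2: ΔΔCt = (33.16−18.02) − (31.26−17.54) = 15.14 − 13.72 = 1.42; fold change = 2^-1.42 = 0.374
Atf1: ΔΔCt = (24.34−18.02) − (20.96−17.54) = 6.32 − 3.42 = 2.90; fold change = 2^-2.90 = 0.134
Casp4: ΔΔCt = (36.11−18.02) − (31.26−17.54) = 18.09 − 13.72 = 4.37; fold change = 2^-4.37 = 0.048
Casp4 has the largest |ΔΔCt| = 4.37.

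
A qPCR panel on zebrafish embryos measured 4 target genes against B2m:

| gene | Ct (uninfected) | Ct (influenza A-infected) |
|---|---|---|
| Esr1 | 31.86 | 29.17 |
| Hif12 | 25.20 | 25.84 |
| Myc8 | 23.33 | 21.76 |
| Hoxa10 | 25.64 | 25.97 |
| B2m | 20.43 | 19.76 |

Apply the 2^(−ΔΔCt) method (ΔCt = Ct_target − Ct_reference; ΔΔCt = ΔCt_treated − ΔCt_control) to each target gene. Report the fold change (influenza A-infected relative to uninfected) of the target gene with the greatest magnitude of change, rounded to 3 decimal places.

4.056

Esr1: ΔΔCt = (29.17−19.76) − (31.86−20.43) = 9.41 − 11.43 = -2.02; fold change = 2^2.02 = 4.056
Hif12: ΔΔCt = (25.84−19.76) − (25.20−20.43) = 6.08 − 4.77 = 1.31; fold change = 2^-1.31 = 0.403
Myc8: ΔΔCt = (21.76−19.76) − (23.33−20.43) = 2.00 − 2.90 = -0.90; fold change = 2^0.90 = 1.866
Hoxa10: ΔΔCt = (25.97−19.76) − (25.64−20.43) = 6.21 − 5.21 = 1.00; fold change = 2^-1.00 = 0.500
Esr1 has the largest |ΔΔCt| = 2.02.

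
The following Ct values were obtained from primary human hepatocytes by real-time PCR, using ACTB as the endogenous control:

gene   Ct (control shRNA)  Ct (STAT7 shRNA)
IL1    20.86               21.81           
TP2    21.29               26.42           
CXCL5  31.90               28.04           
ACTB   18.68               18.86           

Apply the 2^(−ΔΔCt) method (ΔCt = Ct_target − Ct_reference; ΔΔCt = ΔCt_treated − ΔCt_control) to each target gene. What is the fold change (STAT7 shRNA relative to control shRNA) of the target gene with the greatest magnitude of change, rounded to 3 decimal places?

0.032

IL1: ΔΔCt = (21.81−18.86) − (20.86−18.68) = 2.95 − 2.18 = 0.77; fold change = 2^-0.77 = 0.586
TP2: ΔΔCt = (26.42−18.86) − (21.29−18.68) = 7.56 − 2.61 = 4.95; fold change = 2^-4.95 = 0.032
CXCL5: ΔΔCt = (28.04−18.86) − (31.90−18.68) = 9.18 − 13.22 = -4.04; fold change = 2^4.04 = 16.450
TP2 has the largest |ΔΔCt| = 4.95.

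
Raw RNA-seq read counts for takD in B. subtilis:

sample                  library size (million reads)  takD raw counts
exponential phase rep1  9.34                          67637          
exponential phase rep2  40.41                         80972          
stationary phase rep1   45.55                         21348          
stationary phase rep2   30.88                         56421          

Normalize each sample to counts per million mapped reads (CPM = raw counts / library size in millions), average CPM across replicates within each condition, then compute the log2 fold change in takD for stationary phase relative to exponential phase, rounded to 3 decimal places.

-2.010

CPM(exponential phase rep1) = 67637 / 9.34 = 7241.6488
CPM(exponential phase rep2) = 80972 / 40.41 = 2003.7614
CPM(stationary phase rep1) = 21348 / 45.55 = 468.6718
CPM(stationary phase rep2) = 56421 / 30.88 = 1827.1049
mean CPM(exponential phase) = 4622.7051; mean CPM(stationary phase) = 1147.8884
Fold change = 1147.8884 / 4622.7051 = 0.24832
log2(0.24832) = -2.0098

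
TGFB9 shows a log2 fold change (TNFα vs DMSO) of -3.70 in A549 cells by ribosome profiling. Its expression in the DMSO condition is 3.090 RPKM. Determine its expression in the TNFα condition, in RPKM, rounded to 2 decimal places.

0.24

Fold change = 2^(-3.70) = 0.0769
TNFα expression = 3.090 × 0.0769 = 0.24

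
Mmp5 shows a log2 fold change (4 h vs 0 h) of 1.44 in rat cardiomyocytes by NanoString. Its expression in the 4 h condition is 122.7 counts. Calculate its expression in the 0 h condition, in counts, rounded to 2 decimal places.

45.22

Fold change = 2^(1.44) = 2.7132
0 h expression = 122.7 / 2.7132 = 45.22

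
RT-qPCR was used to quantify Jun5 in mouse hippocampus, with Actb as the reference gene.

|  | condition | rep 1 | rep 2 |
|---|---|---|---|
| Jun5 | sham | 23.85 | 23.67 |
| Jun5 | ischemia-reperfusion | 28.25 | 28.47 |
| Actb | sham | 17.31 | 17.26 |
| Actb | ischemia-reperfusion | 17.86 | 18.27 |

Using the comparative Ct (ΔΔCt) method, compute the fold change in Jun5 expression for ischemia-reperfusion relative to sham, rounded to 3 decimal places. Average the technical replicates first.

Mean Ct: Jun5 sham 23.760; Jun5 ischemia-reperfusion 28.360; Actb sham 17.285; Actb ischemia-reperfusion 18.065
ΔCt(sham) = 23.760 − 17.285 = 6.475
ΔCt(ischemia-reperfusion) = 28.360 − 18.065 = 10.295
ΔΔCt = 10.295 − 6.475 = 3.820
Fold change = 2^(−3.820) = 0.0708

0.071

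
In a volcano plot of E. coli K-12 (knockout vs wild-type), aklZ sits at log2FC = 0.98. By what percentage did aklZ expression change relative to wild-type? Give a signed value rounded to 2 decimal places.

Fold change = 2^(0.98) = 1.9725
Percent change = (FC − 1) × 100% = (1.9725 − 1) × 100 = 97.25%

97.25%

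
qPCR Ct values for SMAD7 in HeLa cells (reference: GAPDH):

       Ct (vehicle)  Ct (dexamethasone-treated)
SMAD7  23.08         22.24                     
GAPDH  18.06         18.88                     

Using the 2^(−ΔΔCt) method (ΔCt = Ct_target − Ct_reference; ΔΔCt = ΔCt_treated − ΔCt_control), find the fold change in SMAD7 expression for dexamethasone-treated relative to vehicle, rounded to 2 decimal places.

ΔCt(vehicle) = 23.080 − 18.060 = 5.020
ΔCt(dexamethasone-treated) = 22.240 − 18.880 = 3.360
ΔΔCt = 3.360 − 5.020 = -1.660
Fold change = 2^(−(-1.660)) = 2^1.660 = 3.160

3.16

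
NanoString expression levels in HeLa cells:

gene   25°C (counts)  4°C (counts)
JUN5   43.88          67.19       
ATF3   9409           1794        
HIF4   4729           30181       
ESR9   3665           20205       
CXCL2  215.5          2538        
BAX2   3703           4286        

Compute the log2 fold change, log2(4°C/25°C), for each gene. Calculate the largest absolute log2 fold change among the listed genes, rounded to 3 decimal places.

log2(67.19/43.88) = 0.615  (JUN5)
log2(1794/9409) = -2.391  (ATF3)
log2(30181/4729) = 2.674  (HIF4)
log2(20205/3665) = 2.463  (ESR9)
log2(2538/215.5) = 3.558  (CXCL2)
log2(4286/3703) = 0.211  (BAX2)
The largest magnitude belongs to CXCL2.

3.558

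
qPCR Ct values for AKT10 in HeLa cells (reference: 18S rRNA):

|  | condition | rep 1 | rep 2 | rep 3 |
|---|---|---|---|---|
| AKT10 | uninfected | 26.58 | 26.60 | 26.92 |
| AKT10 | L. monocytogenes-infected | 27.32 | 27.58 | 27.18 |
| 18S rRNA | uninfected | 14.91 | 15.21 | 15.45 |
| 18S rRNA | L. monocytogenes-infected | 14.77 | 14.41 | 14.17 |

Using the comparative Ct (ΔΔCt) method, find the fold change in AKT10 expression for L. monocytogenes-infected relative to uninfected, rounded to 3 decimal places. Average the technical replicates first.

Mean Ct: AKT10 uninfected 26.700; AKT10 L. monocytogenes-infected 27.360; 18S rRNA uninfected 15.190; 18S rRNA L. monocytogenes-infected 14.450
ΔCt(uninfected) = 26.700 − 15.190 = 11.510
ΔCt(L. monocytogenes-infected) = 27.360 − 14.450 = 12.910
ΔΔCt = 12.910 − 11.510 = 1.400
Fold change = 2^(−1.400) = 0.3789

0.379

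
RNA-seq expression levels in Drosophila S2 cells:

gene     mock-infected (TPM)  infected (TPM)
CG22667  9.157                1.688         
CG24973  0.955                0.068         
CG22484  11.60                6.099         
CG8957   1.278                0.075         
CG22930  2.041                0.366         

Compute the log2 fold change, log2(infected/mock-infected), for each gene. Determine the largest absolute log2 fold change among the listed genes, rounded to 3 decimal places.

4.091

log2(1.688/9.157) = -2.440  (CG22667)
log2(0.068/0.955) = -3.812  (CG24973)
log2(6.099/11.60) = -0.927  (CG22484)
log2(0.075/1.278) = -4.091  (CG8957)
log2(0.366/2.041) = -2.479  (CG22930)
The largest magnitude belongs to CG8957.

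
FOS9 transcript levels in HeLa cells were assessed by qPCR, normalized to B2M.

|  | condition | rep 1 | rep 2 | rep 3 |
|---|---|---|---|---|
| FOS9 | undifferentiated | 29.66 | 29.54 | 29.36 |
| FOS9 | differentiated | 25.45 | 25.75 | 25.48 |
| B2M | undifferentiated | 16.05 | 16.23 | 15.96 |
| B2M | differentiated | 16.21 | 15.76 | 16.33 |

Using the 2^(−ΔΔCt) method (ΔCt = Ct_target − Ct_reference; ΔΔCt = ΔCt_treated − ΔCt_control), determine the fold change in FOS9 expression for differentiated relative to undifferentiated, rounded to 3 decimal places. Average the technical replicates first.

15.780

Mean Ct: FOS9 undifferentiated 29.520; FOS9 differentiated 25.560; B2M undifferentiated 16.080; B2M differentiated 16.100
ΔCt(undifferentiated) = 29.520 − 16.080 = 13.440
ΔCt(differentiated) = 25.560 − 16.100 = 9.460
ΔΔCt = 9.460 − 13.440 = -3.980
Fold change = 2^(−(-3.980)) = 2^3.980 = 15.7797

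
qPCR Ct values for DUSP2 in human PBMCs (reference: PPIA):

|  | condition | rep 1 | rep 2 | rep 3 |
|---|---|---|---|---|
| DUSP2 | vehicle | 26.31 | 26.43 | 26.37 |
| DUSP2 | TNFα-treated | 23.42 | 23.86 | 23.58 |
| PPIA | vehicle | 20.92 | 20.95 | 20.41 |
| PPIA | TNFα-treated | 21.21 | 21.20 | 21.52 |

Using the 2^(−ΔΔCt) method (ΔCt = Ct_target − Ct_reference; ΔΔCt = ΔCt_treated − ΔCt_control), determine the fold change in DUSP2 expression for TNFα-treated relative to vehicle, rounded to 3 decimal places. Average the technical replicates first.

Mean Ct: DUSP2 vehicle 26.370; DUSP2 TNFα-treated 23.620; PPIA vehicle 20.760; PPIA TNFα-treated 21.310
ΔCt(vehicle) = 26.370 − 20.760 = 5.610
ΔCt(TNFα-treated) = 23.620 − 21.310 = 2.310
ΔΔCt = 2.310 − 5.610 = -3.300
Fold change = 2^(−(-3.300)) = 2^3.300 = 9.8492

9.849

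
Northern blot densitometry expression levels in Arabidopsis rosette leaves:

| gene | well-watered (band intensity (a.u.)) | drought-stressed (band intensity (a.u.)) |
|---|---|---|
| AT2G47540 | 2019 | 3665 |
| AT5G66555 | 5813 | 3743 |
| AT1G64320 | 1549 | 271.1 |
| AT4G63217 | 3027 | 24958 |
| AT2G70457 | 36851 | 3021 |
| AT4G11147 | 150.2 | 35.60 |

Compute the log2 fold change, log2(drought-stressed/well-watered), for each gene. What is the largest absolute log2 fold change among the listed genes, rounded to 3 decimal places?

3.609

log2(3665/2019) = 0.860  (AT2G47540)
log2(3743/5813) = -0.635  (AT5G66555)
log2(271.1/1549) = -2.514  (AT1G64320)
log2(24958/3027) = 3.044  (AT4G63217)
log2(3021/36851) = -3.609  (AT2G70457)
log2(35.60/150.2) = -2.077  (AT4G11147)
The largest magnitude belongs to AT2G70457.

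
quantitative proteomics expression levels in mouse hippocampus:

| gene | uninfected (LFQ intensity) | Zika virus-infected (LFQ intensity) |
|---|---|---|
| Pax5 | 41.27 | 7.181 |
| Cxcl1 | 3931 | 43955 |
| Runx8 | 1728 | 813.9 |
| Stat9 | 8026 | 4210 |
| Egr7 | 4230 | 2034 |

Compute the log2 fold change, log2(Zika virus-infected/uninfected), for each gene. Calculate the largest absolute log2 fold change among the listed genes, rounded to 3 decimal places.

3.483

log2(7.181/41.27) = -2.523  (Pax5)
log2(43955/3931) = 3.483  (Cxcl1)
log2(813.9/1728) = -1.086  (Runx8)
log2(4210/8026) = -0.931  (Stat9)
log2(2034/4230) = -1.056  (Egr7)
The largest magnitude belongs to Cxcl1.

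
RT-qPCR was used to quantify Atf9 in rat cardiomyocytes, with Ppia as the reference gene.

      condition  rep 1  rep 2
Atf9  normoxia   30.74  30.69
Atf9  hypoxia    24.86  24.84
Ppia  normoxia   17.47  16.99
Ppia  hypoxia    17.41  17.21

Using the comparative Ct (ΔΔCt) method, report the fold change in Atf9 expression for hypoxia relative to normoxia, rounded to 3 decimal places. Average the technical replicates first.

Mean Ct: Atf9 normoxia 30.715; Atf9 hypoxia 24.850; Ppia normoxia 17.230; Ppia hypoxia 17.310
ΔCt(normoxia) = 30.715 − 17.230 = 13.485
ΔCt(hypoxia) = 24.850 − 17.310 = 7.540
ΔΔCt = 7.540 − 13.485 = -5.945
Fold change = 2^(−(-5.945)) = 2^5.945 = 61.6060

61.606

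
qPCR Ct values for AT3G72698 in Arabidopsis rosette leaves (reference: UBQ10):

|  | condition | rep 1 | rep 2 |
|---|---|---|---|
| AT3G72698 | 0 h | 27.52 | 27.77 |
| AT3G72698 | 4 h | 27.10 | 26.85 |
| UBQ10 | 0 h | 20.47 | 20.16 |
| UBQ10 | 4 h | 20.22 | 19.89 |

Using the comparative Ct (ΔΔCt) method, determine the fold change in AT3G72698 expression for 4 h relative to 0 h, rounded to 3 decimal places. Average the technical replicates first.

Mean Ct: AT3G72698 0 h 27.645; AT3G72698 4 h 26.975; UBQ10 0 h 20.315; UBQ10 4 h 20.055
ΔCt(0 h) = 27.645 − 20.315 = 7.330
ΔCt(4 h) = 26.975 − 20.055 = 6.920
ΔΔCt = 6.920 − 7.330 = -0.410
Fold change = 2^(−(-0.410)) = 2^0.410 = 1.3287

1.329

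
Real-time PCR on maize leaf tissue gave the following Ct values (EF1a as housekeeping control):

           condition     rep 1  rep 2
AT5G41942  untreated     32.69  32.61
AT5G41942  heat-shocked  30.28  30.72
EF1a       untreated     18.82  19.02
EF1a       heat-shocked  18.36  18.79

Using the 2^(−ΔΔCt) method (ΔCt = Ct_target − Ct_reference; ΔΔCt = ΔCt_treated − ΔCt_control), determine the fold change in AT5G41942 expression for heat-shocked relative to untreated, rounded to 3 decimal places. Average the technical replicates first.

3.494

Mean Ct: AT5G41942 untreated 32.650; AT5G41942 heat-shocked 30.500; EF1a untreated 18.920; EF1a heat-shocked 18.575
ΔCt(untreated) = 32.650 − 18.920 = 13.730
ΔCt(heat-shocked) = 30.500 − 18.575 = 11.925
ΔΔCt = 11.925 − 13.730 = -1.805
Fold change = 2^(−(-1.805)) = 2^1.805 = 3.4943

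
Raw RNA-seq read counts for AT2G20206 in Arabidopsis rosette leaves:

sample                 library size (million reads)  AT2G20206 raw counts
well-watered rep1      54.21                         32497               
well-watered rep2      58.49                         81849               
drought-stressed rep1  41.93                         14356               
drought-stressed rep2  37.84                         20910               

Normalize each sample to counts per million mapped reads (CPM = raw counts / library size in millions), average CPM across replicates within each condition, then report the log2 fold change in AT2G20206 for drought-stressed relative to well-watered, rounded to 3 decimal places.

CPM(well-watered rep1) = 32497 / 54.21 = 599.4650
CPM(well-watered rep2) = 81849 / 58.49 = 1399.3674
CPM(drought-stressed rep1) = 14356 / 41.93 = 342.3802
CPM(drought-stressed rep2) = 20910 / 37.84 = 552.5899
mean CPM(well-watered) = 999.4162; mean CPM(drought-stressed) = 447.4850
Fold change = 447.4850 / 999.4162 = 0.44775
log2(0.44775) = -1.1592

-1.159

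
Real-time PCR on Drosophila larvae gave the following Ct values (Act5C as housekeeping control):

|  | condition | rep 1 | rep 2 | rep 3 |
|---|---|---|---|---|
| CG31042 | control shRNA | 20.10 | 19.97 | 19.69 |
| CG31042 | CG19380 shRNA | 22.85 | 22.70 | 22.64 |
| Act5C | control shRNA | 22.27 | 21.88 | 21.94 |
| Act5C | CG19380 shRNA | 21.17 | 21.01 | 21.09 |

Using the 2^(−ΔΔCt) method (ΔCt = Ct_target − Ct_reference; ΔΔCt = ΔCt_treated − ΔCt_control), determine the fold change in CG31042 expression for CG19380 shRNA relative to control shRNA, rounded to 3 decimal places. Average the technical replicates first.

0.074

Mean Ct: CG31042 control shRNA 19.920; CG31042 CG19380 shRNA 22.730; Act5C control shRNA 22.030; Act5C CG19380 shRNA 21.090
ΔCt(control shRNA) = 19.920 − 22.030 = -2.110
ΔCt(CG19380 shRNA) = 22.730 − 21.090 = 1.640
ΔΔCt = 1.640 − (-2.110) = 3.750
Fold change = 2^(−3.750) = 0.0743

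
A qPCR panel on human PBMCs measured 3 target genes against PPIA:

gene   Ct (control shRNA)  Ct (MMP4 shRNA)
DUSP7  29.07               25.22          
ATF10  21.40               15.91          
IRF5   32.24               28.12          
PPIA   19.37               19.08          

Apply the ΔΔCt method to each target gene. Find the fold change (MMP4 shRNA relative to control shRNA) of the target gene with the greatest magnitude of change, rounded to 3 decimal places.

36.758

DUSP7: ΔΔCt = (25.22−19.08) − (29.07−19.37) = 6.14 − 9.70 = -3.56; fold change = 2^3.56 = 11.794
ATF10: ΔΔCt = (15.91−19.08) − (21.40−19.37) = -3.17 − 2.03 = -5.20; fold change = 2^5.20 = 36.758
IRF5: ΔΔCt = (28.12−19.08) − (32.24−19.37) = 9.04 − 12.87 = -3.83; fold change = 2^3.83 = 14.221
ATF10 has the largest |ΔΔCt| = 5.20.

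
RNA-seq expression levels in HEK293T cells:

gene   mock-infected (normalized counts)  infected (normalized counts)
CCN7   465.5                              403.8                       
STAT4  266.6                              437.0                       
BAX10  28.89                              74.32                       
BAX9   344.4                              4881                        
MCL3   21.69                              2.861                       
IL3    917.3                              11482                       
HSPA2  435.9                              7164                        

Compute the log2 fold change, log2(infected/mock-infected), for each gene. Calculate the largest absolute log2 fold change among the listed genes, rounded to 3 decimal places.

log2(403.8/465.5) = -0.205  (CCN7)
log2(437.0/266.6) = 0.713  (STAT4)
log2(74.32/28.89) = 1.363  (BAX10)
log2(4881/344.4) = 3.825  (BAX9)
log2(2.861/21.69) = -2.922  (MCL3)
log2(11482/917.3) = 3.646  (IL3)
log2(7164/435.9) = 4.039  (HSPA2)
The largest magnitude belongs to HSPA2.

4.039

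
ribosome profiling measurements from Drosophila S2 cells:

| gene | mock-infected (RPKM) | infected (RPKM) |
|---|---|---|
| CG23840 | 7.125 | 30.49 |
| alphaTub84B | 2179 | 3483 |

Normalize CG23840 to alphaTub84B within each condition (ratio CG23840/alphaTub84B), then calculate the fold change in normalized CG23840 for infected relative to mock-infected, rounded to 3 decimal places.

CG23840/alphaTub84B (mock-infected) = 7.125 / 2179 = 0.0032698
CG23840/alphaTub84B (infected) = 30.49 / 3483 = 0.0087539
Fold change = 0.0087539 / 0.0032698 = 2.6772

2.677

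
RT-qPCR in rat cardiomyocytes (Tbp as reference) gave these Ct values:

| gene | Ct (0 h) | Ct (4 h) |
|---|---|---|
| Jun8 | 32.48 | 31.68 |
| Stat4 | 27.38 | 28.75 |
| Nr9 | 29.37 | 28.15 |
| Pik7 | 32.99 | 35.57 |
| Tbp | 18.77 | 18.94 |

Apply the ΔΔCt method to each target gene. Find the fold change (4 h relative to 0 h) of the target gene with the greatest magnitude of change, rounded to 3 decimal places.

0.188

Jun8: ΔΔCt = (31.68−18.94) − (32.48−18.77) = 12.74 − 13.71 = -0.97; fold change = 2^0.97 = 1.959
Stat4: ΔΔCt = (28.75−18.94) − (27.38−18.77) = 9.81 − 8.61 = 1.20; fold change = 2^-1.20 = 0.435
Nr9: ΔΔCt = (28.15−18.94) − (29.37−18.77) = 9.21 − 10.60 = -1.39; fold change = 2^1.39 = 2.621
Pik7: ΔΔCt = (35.57−18.94) − (32.99−18.77) = 16.63 − 14.22 = 2.41; fold change = 2^-2.41 = 0.188
Pik7 has the largest |ΔΔCt| = 2.41.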